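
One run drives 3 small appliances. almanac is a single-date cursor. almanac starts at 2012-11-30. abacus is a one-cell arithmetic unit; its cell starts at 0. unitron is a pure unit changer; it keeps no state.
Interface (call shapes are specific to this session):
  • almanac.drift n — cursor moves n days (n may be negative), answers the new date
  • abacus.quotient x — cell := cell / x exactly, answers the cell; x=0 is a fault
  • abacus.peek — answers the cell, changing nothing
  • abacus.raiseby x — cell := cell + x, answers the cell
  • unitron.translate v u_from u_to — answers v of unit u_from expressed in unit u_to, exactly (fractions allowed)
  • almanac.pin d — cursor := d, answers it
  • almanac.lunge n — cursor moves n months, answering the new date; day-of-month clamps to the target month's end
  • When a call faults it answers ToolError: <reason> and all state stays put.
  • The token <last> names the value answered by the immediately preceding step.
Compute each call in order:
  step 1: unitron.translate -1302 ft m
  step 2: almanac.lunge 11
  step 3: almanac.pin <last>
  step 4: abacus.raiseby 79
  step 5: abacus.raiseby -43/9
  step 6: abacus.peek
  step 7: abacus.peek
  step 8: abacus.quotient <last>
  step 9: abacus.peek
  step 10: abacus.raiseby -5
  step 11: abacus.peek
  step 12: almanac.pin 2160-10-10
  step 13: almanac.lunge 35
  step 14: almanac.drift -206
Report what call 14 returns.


==> unitron.translate(v: -1302, u_from: ft, u_to: m)
<== -248031/625
==> almanac.lunge(n: 11)
<== 2013-10-30
==> almanac.pin(d: <last>)
<== 2013-10-30
==> abacus.raiseby(x: 79)
<== 79
==> abacus.raiseby(x: -43/9)
<== 668/9
==> abacus.peek()
<== 668/9
==> abacus.peek()
<== 668/9
==> abacus.quotient(x: <last>)
<== 1
==> abacus.peek()
<== 1
==> abacus.raiseby(x: -5)
<== -4
==> abacus.peek()
<== -4
==> almanac.pin(d: 2160-10-10)
<== 2160-10-10
==> almanac.lunge(n: 35)
<== 2163-09-10
==> almanac.drift(n: -206)
<== 2163-02-16

Answer: 2163-02-16


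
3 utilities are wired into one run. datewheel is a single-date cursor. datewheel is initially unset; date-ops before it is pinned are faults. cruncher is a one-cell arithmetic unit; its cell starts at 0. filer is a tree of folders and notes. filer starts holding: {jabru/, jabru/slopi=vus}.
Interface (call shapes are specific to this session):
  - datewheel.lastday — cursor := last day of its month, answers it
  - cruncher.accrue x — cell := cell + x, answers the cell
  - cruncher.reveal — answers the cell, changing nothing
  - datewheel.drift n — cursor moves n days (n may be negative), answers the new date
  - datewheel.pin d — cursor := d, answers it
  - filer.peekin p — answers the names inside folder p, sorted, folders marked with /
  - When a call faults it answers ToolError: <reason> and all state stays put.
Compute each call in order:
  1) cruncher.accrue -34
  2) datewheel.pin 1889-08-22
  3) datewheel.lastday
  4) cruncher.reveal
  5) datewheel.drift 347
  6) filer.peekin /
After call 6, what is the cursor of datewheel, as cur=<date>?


Answer: cur=1890-08-13

Derivation:
-- 1. accrue(-34) == -34
-- 2. pin(1889-08-22) == 1889-08-22
-- 3. lastday() == 1889-08-31
-- 4. reveal() == -34
-- 5. drift(347) == 1890-08-13
-- 6. peekin(/) == [jabru/]


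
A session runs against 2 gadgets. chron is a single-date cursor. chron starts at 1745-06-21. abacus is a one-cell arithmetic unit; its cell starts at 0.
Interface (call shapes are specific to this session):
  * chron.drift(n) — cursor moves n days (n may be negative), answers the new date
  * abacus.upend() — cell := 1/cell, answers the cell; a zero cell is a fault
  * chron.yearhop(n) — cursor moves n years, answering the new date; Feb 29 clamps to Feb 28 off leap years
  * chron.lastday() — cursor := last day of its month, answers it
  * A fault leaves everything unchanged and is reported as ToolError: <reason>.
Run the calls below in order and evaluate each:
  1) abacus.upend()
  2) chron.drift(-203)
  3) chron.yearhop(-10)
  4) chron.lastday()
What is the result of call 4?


;; 1. abacus.upend() : ToolError: reciprocal of zero
;; 2. chron.drift(-203) : 1744-11-30
;; 3. chron.yearhop(-10) : 1734-11-30
;; 4. chron.lastday() : 1734-11-30

Answer: 1734-11-30


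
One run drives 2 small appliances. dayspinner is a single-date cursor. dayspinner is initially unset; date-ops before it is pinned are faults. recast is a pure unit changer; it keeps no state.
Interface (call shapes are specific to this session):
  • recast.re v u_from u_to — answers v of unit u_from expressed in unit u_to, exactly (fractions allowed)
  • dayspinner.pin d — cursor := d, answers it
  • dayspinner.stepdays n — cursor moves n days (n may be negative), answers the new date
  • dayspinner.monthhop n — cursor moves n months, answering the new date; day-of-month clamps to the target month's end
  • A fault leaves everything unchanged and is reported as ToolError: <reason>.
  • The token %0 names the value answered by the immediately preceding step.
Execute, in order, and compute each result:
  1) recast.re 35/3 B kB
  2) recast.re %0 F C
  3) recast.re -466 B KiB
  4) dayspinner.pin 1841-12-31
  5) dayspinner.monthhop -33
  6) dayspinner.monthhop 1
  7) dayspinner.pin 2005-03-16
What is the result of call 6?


Answer: 1839-04-30

Derivation:
I call re on v='35/3', u_from='B', u_to='kB', and observe 7/600.
Then re on v='%0', u_from='F', u_to='C', giving -19193/1080.
Using re on v='-466', u_from='B', u_to='KiB', → -233/512.
Then pin on d='1841-12-31', and see 1841-12-31.
I invoke monthhop on n='-33', yielding 1839-03-31.
Now I run monthhop on n='1', which returns 1839-04-30.
I run pin on d='2005-03-16', and get 2005-03-16.


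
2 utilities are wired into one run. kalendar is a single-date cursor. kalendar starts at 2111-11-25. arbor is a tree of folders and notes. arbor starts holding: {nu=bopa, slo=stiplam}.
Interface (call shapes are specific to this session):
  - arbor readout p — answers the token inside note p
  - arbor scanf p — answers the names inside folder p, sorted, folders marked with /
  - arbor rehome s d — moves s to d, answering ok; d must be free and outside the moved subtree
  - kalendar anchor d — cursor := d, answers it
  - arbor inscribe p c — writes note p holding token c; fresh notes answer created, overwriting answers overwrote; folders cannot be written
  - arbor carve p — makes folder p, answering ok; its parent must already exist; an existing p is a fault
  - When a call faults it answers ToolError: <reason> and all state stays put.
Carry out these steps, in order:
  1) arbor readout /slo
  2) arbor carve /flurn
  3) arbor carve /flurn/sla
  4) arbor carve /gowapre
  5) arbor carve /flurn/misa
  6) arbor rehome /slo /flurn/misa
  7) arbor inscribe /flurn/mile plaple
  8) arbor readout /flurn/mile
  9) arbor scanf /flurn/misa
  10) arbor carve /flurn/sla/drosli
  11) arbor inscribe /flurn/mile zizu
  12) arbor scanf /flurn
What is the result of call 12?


Answer: [mile, misa/, sla/]

Derivation:
! arbor readout(/slo) -> stiplam
! arbor carve(/flurn) -> ok
! arbor carve(/flurn/sla) -> ok
! arbor carve(/gowapre) -> ok
! arbor carve(/flurn/misa) -> ok
! arbor rehome(/slo, /flurn/misa) -> ToolError: exists
! arbor inscribe(/flurn/mile, plaple) -> created
! arbor readout(/flurn/mile) -> plaple
! arbor scanf(/flurn/misa) -> []
! arbor carve(/flurn/sla/drosli) -> ok
! arbor inscribe(/flurn/mile, zizu) -> overwrote
! arbor scanf(/flurn) -> [mile, misa/, sla/]


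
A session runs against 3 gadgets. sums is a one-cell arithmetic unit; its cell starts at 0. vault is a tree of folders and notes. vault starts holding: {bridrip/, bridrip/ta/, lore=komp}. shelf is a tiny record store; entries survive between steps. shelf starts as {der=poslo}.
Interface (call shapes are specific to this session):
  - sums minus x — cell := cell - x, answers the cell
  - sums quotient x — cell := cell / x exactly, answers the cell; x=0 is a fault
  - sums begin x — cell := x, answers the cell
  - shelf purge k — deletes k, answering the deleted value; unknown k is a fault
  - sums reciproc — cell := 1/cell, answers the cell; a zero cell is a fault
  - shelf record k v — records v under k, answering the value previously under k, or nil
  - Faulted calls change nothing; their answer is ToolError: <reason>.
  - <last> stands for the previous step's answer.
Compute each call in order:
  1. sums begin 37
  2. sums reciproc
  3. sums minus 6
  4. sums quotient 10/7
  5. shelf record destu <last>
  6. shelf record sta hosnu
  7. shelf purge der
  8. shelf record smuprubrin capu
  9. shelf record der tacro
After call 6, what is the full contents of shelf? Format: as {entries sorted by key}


I run sums begin with x='37', and see 37.
Then sums reciproc(), yielding 1/37.
Calling sums minus with x='6', yielding -221/37.
Then sums quotient with x='10/7', and see -1547/370.
Invoking shelf record with k='destu', v='<last>', which returns nil.
I use shelf record with k='sta', v='hosnu': nil.
I call shelf purge with k='der', yielding poslo.
I try shelf record with k='smuprubrin', v='capu', yielding nil.
I call shelf record with k='der', v='tacro', — result: nil.

Answer: {der=poslo, destu=-1547/370, sta=hosnu}


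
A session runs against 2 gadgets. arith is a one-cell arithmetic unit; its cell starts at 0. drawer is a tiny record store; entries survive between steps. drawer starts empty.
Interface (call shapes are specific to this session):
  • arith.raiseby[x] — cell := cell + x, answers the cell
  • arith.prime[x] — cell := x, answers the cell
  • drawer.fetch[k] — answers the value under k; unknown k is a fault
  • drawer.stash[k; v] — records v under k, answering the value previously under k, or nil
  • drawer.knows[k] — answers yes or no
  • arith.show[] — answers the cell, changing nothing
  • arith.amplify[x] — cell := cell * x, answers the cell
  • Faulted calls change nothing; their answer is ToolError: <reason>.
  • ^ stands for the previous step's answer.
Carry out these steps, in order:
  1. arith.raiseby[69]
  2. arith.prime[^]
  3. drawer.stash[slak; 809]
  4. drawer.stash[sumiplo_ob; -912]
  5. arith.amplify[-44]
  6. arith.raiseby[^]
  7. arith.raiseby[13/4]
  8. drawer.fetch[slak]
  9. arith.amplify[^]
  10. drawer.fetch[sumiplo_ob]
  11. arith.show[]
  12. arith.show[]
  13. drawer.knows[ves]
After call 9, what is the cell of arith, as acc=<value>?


→ raiseby(x='69')
← 69
→ prime(x='^')
← 69
→ stash(k='slak', v='809')
← nil
→ stash(k='sumiplo_ob', v='-912')
← nil
→ amplify(x='-44')
← -3036
→ raiseby(x='^')
← -6072
→ raiseby(x='13/4')
← -24275/4
→ fetch(k='slak')
← 809
→ amplify(x='^')
← -19638475/4
→ fetch(k='sumiplo_ob')
← -912
→ show()
← -19638475/4
→ show()
← -19638475/4
→ knows(k='ves')
← no

Answer: acc=-19638475/4


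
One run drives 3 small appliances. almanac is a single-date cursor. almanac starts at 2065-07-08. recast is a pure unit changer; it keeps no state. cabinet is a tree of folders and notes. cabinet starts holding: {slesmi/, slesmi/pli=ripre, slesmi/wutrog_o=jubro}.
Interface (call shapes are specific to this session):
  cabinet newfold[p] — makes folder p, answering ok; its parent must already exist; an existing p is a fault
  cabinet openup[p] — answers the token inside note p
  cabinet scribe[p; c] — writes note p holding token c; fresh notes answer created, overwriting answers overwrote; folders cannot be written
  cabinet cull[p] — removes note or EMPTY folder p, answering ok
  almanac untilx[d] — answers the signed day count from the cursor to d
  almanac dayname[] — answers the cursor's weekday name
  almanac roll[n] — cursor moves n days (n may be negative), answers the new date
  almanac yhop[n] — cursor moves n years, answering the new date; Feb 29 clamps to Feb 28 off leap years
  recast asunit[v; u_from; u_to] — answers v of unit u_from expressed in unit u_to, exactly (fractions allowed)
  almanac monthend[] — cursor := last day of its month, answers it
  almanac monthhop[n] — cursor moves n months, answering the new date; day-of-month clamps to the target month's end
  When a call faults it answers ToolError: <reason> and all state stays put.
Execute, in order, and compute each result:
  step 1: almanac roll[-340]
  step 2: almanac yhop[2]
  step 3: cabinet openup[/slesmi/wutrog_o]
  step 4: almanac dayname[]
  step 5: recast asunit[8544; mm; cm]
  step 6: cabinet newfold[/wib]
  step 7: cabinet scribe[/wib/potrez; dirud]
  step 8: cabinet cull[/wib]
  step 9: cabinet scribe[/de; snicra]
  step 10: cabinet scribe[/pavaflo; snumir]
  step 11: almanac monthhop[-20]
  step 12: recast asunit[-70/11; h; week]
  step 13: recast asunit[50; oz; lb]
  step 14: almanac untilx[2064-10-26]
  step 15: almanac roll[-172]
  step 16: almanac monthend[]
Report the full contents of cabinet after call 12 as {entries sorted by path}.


Invoking almanac roll with n='-340', → 2064-08-02.
Invoking almanac yhop with n='2', which returns 2066-08-02.
Now I run cabinet openup with p='/slesmi/wutrog_o', yielding jubro.
Calling almanac dayname(), — result: Monday.
Invoking recast asunit with v='8544', u_from='mm', u_to='cm', giving 4272/5.
Next I call cabinet newfold with p='/wib', — result: ok.
Now I run cabinet scribe with p='/wib/potrez', c='dirud', → created.
I try cabinet cull with p='/wib', giving ToolError: not empty.
I call cabinet scribe with p='/de', c='snicra', — result: created.
I invoke cabinet scribe with p='/pavaflo', c='snumir', — result: created.
Invoking almanac monthhop with n='-20': 2064-12-02.
Then recast asunit with v='-70/11', u_from='h', u_to='week', yielding -5/132.
I run recast asunit with v='50', u_from='oz', u_to='lb': 25/8.
I run almanac untilx with d='2064-10-26', yielding -37.
I invoke almanac roll with n='-172', and observe 2064-06-13.
I try almanac monthend(): 2064-06-30.

Answer: {de=snicra, pavaflo=snumir, slesmi/, slesmi/pli=ripre, slesmi/wutrog_o=jubro, wib/, wib/potrez=dirud}


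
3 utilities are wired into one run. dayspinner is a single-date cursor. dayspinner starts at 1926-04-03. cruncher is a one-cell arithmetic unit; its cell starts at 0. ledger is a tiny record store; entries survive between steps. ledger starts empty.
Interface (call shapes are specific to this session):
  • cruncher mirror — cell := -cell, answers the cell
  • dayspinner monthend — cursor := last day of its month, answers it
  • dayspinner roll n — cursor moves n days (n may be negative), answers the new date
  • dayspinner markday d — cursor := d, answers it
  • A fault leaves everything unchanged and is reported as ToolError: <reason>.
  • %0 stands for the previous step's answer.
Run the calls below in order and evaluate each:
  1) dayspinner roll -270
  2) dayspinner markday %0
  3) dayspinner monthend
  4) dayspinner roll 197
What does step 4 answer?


Answer: 1926-02-13

Derivation:
==> dayspinner roll(n='-270')
<== 1925-07-07
==> dayspinner markday(d='%0')
<== 1925-07-07
==> dayspinner monthend()
<== 1925-07-31
==> dayspinner roll(n='197')
<== 1926-02-13


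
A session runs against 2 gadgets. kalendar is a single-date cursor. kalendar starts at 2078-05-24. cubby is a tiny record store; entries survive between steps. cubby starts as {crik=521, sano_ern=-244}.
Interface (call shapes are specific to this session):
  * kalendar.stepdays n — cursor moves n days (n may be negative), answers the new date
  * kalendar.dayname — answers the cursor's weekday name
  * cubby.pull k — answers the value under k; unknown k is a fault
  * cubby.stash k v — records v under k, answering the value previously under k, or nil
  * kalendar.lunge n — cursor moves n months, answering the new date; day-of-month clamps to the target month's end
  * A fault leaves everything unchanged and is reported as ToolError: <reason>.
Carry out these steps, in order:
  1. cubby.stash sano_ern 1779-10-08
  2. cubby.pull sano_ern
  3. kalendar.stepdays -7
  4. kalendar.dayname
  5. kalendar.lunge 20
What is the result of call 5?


Answer: 2080-01-17

Derivation:
Using cubby.stash(k=sano_ern, v=1779-10-08), — result: -244.
I try cubby.pull(k=sano_ern), yielding 1779-10-08.
Then kalendar.stepdays(n=-7), → 2078-05-17.
Now I run kalendar.dayname, which returns Tuesday.
Using kalendar.lunge(n=20), and get 2080-01-17.


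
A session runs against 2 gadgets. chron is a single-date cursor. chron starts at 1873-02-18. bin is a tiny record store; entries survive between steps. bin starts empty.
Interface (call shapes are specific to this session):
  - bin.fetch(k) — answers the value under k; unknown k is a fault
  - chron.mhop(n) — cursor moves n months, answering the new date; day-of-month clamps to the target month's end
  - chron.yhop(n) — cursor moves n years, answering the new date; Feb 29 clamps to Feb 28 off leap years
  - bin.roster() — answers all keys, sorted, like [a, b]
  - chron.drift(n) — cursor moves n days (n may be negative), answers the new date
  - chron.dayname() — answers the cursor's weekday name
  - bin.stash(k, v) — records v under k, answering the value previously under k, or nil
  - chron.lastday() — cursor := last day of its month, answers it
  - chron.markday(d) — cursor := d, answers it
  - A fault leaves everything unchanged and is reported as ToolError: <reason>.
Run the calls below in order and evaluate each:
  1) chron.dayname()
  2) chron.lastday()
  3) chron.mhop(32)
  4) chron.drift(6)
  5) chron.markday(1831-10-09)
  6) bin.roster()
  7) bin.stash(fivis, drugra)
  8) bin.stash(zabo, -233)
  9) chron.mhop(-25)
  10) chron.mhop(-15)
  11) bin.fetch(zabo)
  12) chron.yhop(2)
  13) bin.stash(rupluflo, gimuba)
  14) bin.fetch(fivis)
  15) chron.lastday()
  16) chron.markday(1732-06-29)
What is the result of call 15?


Answer: 1830-06-30

Derivation:
% 1. dayname() == Tuesday
% 2. lastday() == 1873-02-28
% 3. mhop(32) == 1875-10-28
% 4. drift(6) == 1875-11-03
% 5. markday(1831-10-09) == 1831-10-09
% 6. roster() == []
% 7. stash(fivis, drugra) == nil
% 8. stash(zabo, -233) == nil
% 9. mhop(-25) == 1829-09-09
% 10. mhop(-15) == 1828-06-09
% 11. fetch(zabo) == -233
% 12. yhop(2) == 1830-06-09
% 13. stash(rupluflo, gimuba) == nil
% 14. fetch(fivis) == drugra
% 15. lastday() == 1830-06-30
% 16. markday(1732-06-29) == 1732-06-29


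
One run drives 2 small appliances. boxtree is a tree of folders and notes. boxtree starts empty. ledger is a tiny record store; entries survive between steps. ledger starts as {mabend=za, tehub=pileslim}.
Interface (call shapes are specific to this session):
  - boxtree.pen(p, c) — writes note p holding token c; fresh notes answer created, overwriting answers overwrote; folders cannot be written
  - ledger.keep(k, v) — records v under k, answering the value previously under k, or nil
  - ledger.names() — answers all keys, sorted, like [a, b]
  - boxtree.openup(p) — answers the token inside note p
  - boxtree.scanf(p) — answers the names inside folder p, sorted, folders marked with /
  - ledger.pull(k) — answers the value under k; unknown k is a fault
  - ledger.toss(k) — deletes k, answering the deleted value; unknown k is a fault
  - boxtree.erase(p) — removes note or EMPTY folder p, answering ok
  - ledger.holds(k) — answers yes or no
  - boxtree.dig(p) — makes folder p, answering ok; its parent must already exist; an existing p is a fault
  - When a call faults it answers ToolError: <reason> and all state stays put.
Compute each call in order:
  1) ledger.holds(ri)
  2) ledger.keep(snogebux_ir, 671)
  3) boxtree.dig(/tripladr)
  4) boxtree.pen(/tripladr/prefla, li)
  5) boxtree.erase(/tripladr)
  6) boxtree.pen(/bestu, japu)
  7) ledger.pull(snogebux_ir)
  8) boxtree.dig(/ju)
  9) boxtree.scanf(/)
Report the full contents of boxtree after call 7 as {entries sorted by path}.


[in] ledger.holds k='ri'
:: no
[in] ledger.keep k='snogebux_ir' v='671'
:: nil
[in] boxtree.dig p='/tripladr'
:: ok
[in] boxtree.pen p='/tripladr/prefla' c='li'
:: created
[in] boxtree.erase p='/tripladr'
:: ToolError: not empty
[in] boxtree.pen p='/bestu' c='japu'
:: created
[in] ledger.pull k='snogebux_ir'
:: 671
[in] boxtree.dig p='/ju'
:: ok
[in] boxtree.scanf p='/'
:: [bestu, ju/, tripladr/]

Answer: {bestu=japu, tripladr/, tripladr/prefla=li}


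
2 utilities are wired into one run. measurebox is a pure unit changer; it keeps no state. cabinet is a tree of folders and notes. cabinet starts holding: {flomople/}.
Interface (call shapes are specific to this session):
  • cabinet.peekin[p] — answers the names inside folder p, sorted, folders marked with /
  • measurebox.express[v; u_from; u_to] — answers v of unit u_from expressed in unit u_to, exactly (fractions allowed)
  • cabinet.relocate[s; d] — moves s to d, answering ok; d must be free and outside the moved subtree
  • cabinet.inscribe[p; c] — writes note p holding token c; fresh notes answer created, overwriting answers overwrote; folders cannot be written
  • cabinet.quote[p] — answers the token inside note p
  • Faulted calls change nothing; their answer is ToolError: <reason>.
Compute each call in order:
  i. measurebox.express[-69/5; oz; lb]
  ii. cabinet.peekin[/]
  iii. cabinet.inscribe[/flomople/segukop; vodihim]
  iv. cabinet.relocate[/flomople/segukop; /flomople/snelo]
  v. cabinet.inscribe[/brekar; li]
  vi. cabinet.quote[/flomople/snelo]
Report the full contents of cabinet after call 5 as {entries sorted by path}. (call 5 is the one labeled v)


! express(v→-69/5, u_from→oz, u_to→lb) == -69/80
! peekin(p→/) == [flomople/]
! inscribe(p→/flomople/segukop, c→vodihim) == created
! relocate(s→/flomople/segukop, d→/flomople/snelo) == ok
! inscribe(p→/brekar, c→li) == created
! quote(p→/flomople/snelo) == vodihim

Answer: {brekar=li, flomople/, flomople/snelo=vodihim}


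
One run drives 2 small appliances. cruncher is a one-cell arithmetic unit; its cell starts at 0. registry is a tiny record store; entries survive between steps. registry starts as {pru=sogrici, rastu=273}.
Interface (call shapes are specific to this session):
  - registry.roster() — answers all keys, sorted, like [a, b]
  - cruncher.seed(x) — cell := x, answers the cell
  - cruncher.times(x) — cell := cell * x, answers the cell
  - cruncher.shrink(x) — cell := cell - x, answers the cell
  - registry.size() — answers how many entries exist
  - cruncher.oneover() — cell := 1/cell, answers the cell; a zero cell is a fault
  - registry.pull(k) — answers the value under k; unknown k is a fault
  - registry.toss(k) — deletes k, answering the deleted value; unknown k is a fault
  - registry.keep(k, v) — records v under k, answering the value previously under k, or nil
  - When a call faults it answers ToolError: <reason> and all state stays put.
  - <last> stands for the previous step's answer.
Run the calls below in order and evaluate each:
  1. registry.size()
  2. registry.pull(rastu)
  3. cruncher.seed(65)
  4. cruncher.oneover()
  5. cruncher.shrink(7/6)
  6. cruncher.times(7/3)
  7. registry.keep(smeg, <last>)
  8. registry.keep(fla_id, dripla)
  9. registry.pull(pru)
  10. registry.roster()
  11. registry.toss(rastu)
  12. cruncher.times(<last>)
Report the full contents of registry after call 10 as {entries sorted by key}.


Answer: {fla_id=dripla, pru=sogrici, rastu=273, smeg=-3143/1170}

Derivation:
·→ size()
·← 2
·→ pull(rastu)
·← 273
·→ seed(65)
·← 65
·→ oneover()
·← 1/65
·→ shrink(7/6)
·← -449/390
·→ times(7/3)
·← -3143/1170
·→ keep(smeg, <last>)
·← nil
·→ keep(fla_id, dripla)
·← nil
·→ pull(pru)
·← sogrici
·→ roster()
·← [fla_id, pru, rastu, smeg]
·→ toss(rastu)
·← 273
·→ times(<last>)
·← -22001/30


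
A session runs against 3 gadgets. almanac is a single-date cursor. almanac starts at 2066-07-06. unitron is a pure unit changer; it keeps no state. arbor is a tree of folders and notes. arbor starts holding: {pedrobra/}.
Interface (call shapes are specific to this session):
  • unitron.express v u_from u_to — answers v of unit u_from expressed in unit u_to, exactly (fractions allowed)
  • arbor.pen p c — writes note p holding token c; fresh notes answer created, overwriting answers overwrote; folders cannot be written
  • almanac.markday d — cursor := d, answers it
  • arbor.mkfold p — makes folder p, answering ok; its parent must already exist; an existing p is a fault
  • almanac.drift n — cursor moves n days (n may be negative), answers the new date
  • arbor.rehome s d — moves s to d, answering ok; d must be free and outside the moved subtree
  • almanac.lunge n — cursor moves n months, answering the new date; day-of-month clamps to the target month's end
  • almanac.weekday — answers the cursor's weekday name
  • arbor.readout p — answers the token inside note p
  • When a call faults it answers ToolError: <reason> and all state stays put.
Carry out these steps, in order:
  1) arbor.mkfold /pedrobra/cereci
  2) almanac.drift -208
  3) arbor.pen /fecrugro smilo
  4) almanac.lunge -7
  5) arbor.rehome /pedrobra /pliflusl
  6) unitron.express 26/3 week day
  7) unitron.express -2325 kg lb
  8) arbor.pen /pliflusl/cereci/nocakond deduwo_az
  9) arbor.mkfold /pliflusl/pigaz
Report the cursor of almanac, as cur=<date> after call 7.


·→ arbor.mkfold(p: /pedrobra/cereci)
·← ok
·→ almanac.drift(n: -208)
·← 2065-12-10
·→ arbor.pen(p: /fecrugro, c: smilo)
·← created
·→ almanac.lunge(n: -7)
·← 2065-05-10
·→ arbor.rehome(s: /pedrobra, d: /pliflusl)
·← ok
·→ unitron.express(v: 26/3, u_from: week, u_to: day)
·← 182/3
·→ unitron.express(v: -2325, u_from: kg, u_to: lb)
·← -232500000000/45359237
·→ arbor.pen(p: /pliflusl/cereci/nocakond, c: deduwo_az)
·← created
·→ arbor.mkfold(p: /pliflusl/pigaz)
·← ok

Answer: cur=2065-05-10


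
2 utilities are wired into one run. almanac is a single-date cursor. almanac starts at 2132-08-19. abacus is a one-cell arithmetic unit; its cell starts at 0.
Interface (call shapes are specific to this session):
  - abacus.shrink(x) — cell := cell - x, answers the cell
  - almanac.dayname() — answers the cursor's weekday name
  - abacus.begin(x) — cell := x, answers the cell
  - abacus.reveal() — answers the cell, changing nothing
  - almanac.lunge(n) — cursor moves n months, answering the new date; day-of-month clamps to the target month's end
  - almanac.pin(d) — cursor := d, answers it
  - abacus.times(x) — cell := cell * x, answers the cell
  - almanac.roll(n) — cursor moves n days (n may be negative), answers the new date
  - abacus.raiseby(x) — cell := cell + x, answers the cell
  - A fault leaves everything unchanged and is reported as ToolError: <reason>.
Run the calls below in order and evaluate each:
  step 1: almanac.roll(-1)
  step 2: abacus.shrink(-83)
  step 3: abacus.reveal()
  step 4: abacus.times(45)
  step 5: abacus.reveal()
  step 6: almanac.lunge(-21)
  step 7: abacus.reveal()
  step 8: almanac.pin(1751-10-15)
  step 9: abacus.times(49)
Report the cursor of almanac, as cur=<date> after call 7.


Answer: cur=2130-11-18

Derivation:
Next I call almanac.roll with n=-1, and observe 2132-08-18.
Calling abacus.shrink with x=-83, yielding 83.
Now I run abacus.reveal(), → 83.
I run abacus.times with x=45, → 3735.
I call abacus.reveal, and see 3735.
I invoke almanac.lunge with n=-21, → 2130-11-18.
I run abacus.reveal, → 3735.
I invoke almanac.pin with d=1751-10-15, — result: 1751-10-15.
Then abacus.times with x=49, → 183015.


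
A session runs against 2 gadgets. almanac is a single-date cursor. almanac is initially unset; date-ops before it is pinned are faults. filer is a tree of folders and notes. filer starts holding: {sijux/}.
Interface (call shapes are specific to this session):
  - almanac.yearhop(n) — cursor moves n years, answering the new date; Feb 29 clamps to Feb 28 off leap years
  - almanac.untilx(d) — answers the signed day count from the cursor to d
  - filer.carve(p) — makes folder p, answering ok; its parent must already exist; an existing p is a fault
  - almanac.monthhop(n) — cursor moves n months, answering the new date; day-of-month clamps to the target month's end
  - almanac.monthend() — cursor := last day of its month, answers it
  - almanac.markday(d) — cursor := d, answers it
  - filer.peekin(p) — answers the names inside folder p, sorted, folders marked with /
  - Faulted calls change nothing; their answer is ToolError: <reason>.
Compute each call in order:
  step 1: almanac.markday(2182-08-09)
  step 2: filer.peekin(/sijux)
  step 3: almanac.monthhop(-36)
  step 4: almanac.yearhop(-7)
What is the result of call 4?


Answer: 2172-08-09

Derivation:
CALL markday[d→2182-08-09]
RET  2182-08-09
CALL peekin[p→/sijux]
RET  []
CALL monthhop[n→-36]
RET  2179-08-09
CALL yearhop[n→-7]
RET  2172-08-09


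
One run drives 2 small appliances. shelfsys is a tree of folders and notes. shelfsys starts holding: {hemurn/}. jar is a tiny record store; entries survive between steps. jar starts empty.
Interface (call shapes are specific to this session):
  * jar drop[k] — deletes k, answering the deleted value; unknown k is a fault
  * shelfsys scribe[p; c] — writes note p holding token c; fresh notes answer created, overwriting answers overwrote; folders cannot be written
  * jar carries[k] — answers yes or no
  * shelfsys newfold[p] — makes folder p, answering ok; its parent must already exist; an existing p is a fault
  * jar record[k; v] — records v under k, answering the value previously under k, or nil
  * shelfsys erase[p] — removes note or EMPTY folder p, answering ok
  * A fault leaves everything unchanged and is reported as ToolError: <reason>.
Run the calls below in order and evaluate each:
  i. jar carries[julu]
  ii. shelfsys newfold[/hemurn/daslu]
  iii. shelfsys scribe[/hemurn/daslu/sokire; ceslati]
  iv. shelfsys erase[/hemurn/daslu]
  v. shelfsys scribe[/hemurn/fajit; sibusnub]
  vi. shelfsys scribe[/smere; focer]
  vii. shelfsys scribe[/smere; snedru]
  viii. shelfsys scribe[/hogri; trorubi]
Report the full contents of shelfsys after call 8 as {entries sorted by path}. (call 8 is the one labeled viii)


Answer: {hemurn/, hemurn/daslu/, hemurn/daslu/sokire=ceslati, hemurn/fajit=sibusnub, hogri=trorubi, smere=snedru}

Derivation:
;; jar carries(julu) == no
;; shelfsys newfold(/hemurn/daslu) == ok
;; shelfsys scribe(/hemurn/daslu/sokire, ceslati) == created
;; shelfsys erase(/hemurn/daslu) == ToolError: not empty
;; shelfsys scribe(/hemurn/fajit, sibusnub) == created
;; shelfsys scribe(/smere, focer) == created
;; shelfsys scribe(/smere, snedru) == overwrote
;; shelfsys scribe(/hogri, trorubi) == created


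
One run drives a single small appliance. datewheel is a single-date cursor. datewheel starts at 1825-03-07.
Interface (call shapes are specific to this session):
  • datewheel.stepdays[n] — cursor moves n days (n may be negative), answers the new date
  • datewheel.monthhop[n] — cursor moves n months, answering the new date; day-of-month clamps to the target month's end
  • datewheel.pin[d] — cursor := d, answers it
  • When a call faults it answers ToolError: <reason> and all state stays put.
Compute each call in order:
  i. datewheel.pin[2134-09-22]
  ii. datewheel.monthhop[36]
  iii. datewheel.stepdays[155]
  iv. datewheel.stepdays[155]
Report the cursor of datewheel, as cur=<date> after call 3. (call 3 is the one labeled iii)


Answer: cur=2138-02-24

Derivation:
·→ datewheel.pin(2134-09-22)
·← 2134-09-22
·→ datewheel.monthhop(36)
·← 2137-09-22
·→ datewheel.stepdays(155)
·← 2138-02-24
·→ datewheel.stepdays(155)
·← 2138-07-29


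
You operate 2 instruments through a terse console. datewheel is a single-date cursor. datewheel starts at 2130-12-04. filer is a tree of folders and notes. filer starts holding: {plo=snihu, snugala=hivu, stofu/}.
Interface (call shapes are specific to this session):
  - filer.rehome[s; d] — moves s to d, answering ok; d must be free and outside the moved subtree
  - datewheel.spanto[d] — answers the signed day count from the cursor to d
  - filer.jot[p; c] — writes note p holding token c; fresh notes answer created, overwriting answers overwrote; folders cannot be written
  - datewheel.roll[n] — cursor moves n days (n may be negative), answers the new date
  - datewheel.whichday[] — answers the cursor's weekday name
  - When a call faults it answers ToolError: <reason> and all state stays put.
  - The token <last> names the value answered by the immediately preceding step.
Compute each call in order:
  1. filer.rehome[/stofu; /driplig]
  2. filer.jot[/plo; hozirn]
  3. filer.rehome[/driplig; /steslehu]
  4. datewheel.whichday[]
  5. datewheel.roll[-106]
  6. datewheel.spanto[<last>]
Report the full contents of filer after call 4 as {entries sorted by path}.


Answer: {plo=hozirn, snugala=hivu, steslehu/}

Derivation:
~$ filer.rehome s→/stofu d→/driplig
[out] ok
~$ filer.jot p→/plo c→hozirn
[out] overwrote
~$ filer.rehome s→/driplig d→/steslehu
[out] ok
~$ datewheel.whichday
[out] Monday
~$ datewheel.roll n→-106
[out] 2130-08-20
~$ datewheel.spanto d→<last>
[out] 0


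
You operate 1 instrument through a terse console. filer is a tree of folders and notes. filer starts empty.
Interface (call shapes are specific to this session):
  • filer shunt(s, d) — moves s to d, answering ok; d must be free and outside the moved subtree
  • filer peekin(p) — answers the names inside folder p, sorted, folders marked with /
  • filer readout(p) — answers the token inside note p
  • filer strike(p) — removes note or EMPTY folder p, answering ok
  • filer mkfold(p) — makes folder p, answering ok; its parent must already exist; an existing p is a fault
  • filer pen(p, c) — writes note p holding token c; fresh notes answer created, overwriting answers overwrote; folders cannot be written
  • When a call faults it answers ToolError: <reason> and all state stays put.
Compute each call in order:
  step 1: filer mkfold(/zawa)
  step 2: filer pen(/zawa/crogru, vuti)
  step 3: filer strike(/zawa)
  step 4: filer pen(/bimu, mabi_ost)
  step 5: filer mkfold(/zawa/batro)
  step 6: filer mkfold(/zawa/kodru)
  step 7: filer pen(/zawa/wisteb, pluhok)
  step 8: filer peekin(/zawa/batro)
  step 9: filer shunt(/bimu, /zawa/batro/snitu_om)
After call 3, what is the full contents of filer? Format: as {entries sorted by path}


Answer: {zawa/, zawa/crogru=vuti}

Derivation:
CALL filer mkfold[p='/zawa']
RET  ok
CALL filer pen[p='/zawa/crogru'; c='vuti']
RET  created
CALL filer strike[p='/zawa']
RET  ToolError: not empty
CALL filer pen[p='/bimu'; c='mabi_ost']
RET  created
CALL filer mkfold[p='/zawa/batro']
RET  ok
CALL filer mkfold[p='/zawa/kodru']
RET  ok
CALL filer pen[p='/zawa/wisteb'; c='pluhok']
RET  created
CALL filer peekin[p='/zawa/batro']
RET  []
CALL filer shunt[s='/bimu'; d='/zawa/batro/snitu_om']
RET  ok


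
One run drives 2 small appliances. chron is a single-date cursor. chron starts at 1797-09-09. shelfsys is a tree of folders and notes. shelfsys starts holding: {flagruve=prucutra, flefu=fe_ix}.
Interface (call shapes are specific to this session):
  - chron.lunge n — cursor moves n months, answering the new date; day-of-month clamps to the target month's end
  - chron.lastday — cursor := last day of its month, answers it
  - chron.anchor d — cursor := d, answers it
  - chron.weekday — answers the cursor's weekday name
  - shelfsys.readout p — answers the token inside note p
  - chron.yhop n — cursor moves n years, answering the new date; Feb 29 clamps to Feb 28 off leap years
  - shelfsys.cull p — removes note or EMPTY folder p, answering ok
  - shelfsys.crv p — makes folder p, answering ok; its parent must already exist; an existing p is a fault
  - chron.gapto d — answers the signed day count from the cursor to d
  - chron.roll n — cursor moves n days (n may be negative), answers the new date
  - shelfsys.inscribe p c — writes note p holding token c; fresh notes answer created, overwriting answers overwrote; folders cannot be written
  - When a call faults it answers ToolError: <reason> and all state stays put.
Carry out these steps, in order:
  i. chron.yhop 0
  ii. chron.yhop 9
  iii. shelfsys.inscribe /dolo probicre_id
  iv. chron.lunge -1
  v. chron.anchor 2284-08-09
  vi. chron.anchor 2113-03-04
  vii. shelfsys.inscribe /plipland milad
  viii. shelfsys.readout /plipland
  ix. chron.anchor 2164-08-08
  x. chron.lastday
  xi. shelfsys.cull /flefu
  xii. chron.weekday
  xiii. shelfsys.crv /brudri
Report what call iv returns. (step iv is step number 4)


Answer: 1806-08-09

Derivation:
>>> yhop n=0
:: 1797-09-09
>>> yhop n=9
:: 1806-09-09
>>> inscribe p=/dolo c=probicre_id
:: created
>>> lunge n=-1
:: 1806-08-09
>>> anchor d=2284-08-09
:: 2284-08-09
>>> anchor d=2113-03-04
:: 2113-03-04
>>> inscribe p=/plipland c=milad
:: created
>>> readout p=/plipland
:: milad
>>> anchor d=2164-08-08
:: 2164-08-08
>>> lastday
:: 2164-08-31
>>> cull p=/flefu
:: ok
>>> weekday
:: Friday
>>> crv p=/brudri
:: ok


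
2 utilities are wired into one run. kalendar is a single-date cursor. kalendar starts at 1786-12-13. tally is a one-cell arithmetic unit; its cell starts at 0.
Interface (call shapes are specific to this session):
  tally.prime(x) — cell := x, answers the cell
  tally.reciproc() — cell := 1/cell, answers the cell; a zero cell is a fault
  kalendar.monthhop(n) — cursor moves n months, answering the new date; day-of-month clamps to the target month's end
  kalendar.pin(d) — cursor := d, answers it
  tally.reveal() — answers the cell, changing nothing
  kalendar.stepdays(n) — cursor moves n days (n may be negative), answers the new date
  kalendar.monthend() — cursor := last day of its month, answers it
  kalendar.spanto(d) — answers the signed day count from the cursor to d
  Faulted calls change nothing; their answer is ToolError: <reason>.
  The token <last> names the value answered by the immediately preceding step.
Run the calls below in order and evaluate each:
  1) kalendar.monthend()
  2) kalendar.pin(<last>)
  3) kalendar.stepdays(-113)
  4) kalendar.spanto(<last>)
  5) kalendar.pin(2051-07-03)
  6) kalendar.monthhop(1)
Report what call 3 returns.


I use monthend, which returns 1786-12-31.
I invoke pin passing <last>, → 1786-12-31.
I call stepdays passing -113, giving 1786-09-09.
I use spanto passing <last>, and observe 0.
Calling pin passing 2051-07-03, and observe 2051-07-03.
Now I run monthhop passing 1, → 2051-08-03.

Answer: 1786-09-09


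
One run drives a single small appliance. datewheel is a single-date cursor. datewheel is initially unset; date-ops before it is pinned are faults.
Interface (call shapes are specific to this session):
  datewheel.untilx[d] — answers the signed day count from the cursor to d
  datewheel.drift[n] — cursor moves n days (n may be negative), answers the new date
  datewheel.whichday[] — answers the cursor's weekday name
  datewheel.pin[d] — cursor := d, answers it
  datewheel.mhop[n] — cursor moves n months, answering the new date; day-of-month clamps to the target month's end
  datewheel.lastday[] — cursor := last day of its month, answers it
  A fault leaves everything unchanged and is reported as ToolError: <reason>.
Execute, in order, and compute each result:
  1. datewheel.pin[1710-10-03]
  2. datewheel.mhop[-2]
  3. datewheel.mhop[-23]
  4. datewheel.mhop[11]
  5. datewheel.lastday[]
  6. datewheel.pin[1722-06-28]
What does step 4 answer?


I run datewheel.pin(1710-10-03): 1710-10-03.
I use datewheel.mhop(-2), and get 1710-08-03.
I run datewheel.mhop(-23), — result: 1708-09-03.
I invoke datewheel.mhop(11), yielding 1709-08-03.
Now I run datewheel.lastday(), giving 1709-08-31.
I run datewheel.pin(1722-06-28), → 1722-06-28.

Answer: 1709-08-03


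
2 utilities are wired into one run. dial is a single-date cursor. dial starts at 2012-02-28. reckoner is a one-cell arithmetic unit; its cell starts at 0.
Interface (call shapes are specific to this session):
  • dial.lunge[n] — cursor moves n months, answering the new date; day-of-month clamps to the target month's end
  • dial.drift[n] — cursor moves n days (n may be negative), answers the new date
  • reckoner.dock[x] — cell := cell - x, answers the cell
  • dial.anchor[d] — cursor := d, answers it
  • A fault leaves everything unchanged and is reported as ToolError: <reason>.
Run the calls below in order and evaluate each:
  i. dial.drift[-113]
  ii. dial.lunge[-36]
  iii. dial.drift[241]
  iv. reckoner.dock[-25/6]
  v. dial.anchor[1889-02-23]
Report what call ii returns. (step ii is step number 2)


Answer: 2008-11-07

Derivation:
·→ dial.drift(-113)
·← 2011-11-07
·→ dial.lunge(-36)
·← 2008-11-07
·→ dial.drift(241)
·← 2009-07-06
·→ reckoner.dock(-25/6)
·← 25/6
·→ dial.anchor(1889-02-23)
·← 1889-02-23
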